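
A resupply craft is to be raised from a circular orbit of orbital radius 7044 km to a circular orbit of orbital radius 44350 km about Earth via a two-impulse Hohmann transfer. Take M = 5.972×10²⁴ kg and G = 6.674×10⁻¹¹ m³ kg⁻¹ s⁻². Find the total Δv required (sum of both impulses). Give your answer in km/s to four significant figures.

Δv_total ≈ 3.788 km/s

μ = GM = 6.674×10⁻¹¹ × 5.972×10²⁴ = 3.986×10¹⁴ m³/s².
r₁ = 7044 km = 7.044×10⁶ m.
r₂ = 44350 km = 4.435×10⁷ m.
Transfer ellipse a_t = (r₁ + r₂)/2 = 2.570×10⁷ m.
At r₁: circular v_c1 = √(μ/r₁) = 7522 m/s; transfer-perigee v_p = √[μ(2/r₁ − 1/a_t)] = 9882 m/s.
Δv₁ = v_p − v_c1 = 2360 m/s.
At r₂: circular v_c2 = √(μ/r₂) = 2998 m/s; transfer-apogee v_a = √[μ(2/r₂ − 1/a_t)] = 1570 m/s.
Δv₂ = v_c2 − v_a = 1428 m/s.
Total Δv = Δv₁ + Δv₂ = 3788 m/s = 3.788 km/s.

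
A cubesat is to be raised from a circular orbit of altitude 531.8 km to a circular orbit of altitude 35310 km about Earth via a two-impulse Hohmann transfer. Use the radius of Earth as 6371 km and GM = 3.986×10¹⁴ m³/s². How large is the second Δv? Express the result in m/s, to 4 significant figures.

Δv ≈ 1444 m/s

r₁ = 6371 + 531.8 = 6902.8 km = 6.9028×10⁶ m.
r₂ = 6371 + 35310 = 41681 km = 4.1681×10⁷ m.
Transfer ellipse a_t = (r₁ + r₂)/2 = 2.429×10⁷ m.
At r₁: circular v_c1 = √(μ/r₁) = 7599 m/s; transfer-perigee v_p = √[μ(2/r₁ − 1/a_t)] = 9954 m/s.
At r₂: circular v_c2 = √(μ/r₂) = 3092 m/s; transfer-apogee v_a = √[μ(2/r₂ − 1/a_t)] = 1648 m/s.
Δv₂ = v_c2 − v_a = 1444 m/s.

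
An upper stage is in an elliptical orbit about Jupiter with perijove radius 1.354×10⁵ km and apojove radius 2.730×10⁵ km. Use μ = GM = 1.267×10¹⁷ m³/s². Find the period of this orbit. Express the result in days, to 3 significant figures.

Semi-major axis a = (r_p + r_a)/2 = (1.3540×10⁵ + 2.7300×10⁵)/2 = 2.0420×10⁵ km = 2.042×10⁸ m.
By Kepler's third law T = 2π√(a³/μ) = 2π × 8.198×10³ = 5.151×10⁴ s.
= 0.5962 days.

T ≈ 0.596 days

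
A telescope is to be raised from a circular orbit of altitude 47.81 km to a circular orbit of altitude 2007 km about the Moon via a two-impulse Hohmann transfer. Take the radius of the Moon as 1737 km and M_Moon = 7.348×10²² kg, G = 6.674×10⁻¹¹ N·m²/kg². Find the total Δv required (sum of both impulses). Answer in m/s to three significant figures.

Δv_total ≈ 496 m/s

μ = GM = 6.674×10⁻¹¹ × 7.348×10²² = 4.904×10¹² m³/s².
r₁ = 1737 + 47.81 = 1784.8 km = 1.7848×10⁶ m.
r₂ = 1737 + 2007 = 3744.0 km = 3.7440×10⁶ m.
Transfer ellipse a_t = (r₁ + r₂)/2 = 2.764×10⁶ m.
At r₁: circular v_c1 = √(μ/r₁) = 1658 m/s; transfer-perilune v_p = √[μ(2/r₁ − 1/a_t)] = 1929 m/s.
Δv₁ = v_p − v_c1 = 271.5 m/s.
At r₂: circular v_c2 = √(μ/r₂) = 1144 m/s; transfer-apolune v_a = √[μ(2/r₂ − 1/a_t)] = 919.6 m/s.
Δv₂ = v_c2 − v_a = 224.9 m/s.
Total Δv = Δv₁ + Δv₂ = 496.3 m/s.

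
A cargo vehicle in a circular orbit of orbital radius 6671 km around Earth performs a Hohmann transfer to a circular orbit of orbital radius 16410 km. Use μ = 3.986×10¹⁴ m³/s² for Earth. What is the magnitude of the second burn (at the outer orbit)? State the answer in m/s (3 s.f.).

Δv ≈ 1180 m/s

r₁ = 6671 km = 6.671×10⁶ m.
r₂ = 16410 km = 1.641×10⁷ m.
Transfer ellipse a_t = (r₁ + r₂)/2 = 1.154×10⁷ m.
At r₁: circular v_c1 = √(μ/r₁) = 7730 m/s; transfer-perigee v_p = √[μ(2/r₁ − 1/a_t)] = 9218 m/s.
At r₂: circular v_c2 = √(μ/r₂) = 4928 m/s; transfer-apogee v_a = √[μ(2/r₂ − 1/a_t)] = 3747 m/s.
Δv₂ = v_c2 − v_a = 1181 m/s.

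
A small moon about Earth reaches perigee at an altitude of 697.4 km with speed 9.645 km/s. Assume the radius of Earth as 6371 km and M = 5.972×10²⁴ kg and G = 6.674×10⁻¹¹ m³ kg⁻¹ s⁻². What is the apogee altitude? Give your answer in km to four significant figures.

apogee altitude ≈ 26920 km

μ = GM = 6.674×10⁻¹¹ × 5.972×10²⁴ = 3.986×10¹⁴ m³/s².
r_p = 6371 + 697.4 = 7068.4 km = 7.068×10⁶ m.
Specific energy ε = v²/2 − μ/r = -9.875×10⁶ J/kg, so a = −μ/(2ε) = 2.018×10⁷ m.
The apsides satisfy r_p + r_a = 2a, so the apogee radius is 2a − r_p = 3.329×10⁷ m = 33294 km.
Apogee altitude = 33294 − 6371 = 26923 km.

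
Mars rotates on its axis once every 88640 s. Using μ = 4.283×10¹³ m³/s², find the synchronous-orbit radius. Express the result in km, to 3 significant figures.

r_sync ≈ 20400 km

A synchronous orbit has period T, so by Kepler's third law a = (μT²/4π²)^(1/3).
μT²/4π² = 4.283×10¹³ × (8.864×10⁴)² / 39.48 = 8.524×10²¹ m³.
a = 2.043×10⁷ m = 20428 km.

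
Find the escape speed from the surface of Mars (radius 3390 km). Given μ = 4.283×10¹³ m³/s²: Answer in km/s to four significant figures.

r = R = 3.390×10⁶ m.
Escape speed v_esc = √(2μ/r) = √(2 × 4.283×10¹³ / 3.390×10⁶) = √(2.527×10⁷) = 5027 m/s.
= 5.027 km/s.

v_esc ≈ 5.027 km/s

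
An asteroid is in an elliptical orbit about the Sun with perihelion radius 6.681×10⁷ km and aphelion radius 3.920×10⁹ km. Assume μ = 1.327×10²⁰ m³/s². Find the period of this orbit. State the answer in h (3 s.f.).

T ≈ 426000 h

Semi-major axis a = (r_p + r_a)/2 = (6.6810×10⁷ + 3.9200×10⁹)/2 = 1.9934×10⁹ km = 1.993×10¹² m.
By Kepler's third law T = 2π√(a³/μ) = 2π × 2.443×10⁸ = 1.535×10⁹ s.
= 4.264×10⁵ h.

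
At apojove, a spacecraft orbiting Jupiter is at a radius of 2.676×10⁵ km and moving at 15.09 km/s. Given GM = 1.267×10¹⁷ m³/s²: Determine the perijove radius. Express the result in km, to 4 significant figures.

r_a = 2.676×10⁸ m.
Specific energy ε = v²/2 − μ/r = -3.596×10⁸ J/kg, so a = −μ/(2ε) = 1.762×10⁸ m.
The apsides satisfy r_p + r_a = 2a, so the perijove radius is 2a − r_a = 8.472×10⁷ m = 84722 km.

perijove radius ≈ 84720 km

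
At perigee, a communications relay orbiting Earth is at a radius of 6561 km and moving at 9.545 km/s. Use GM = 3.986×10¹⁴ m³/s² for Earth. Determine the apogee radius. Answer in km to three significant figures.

apogee radius ≈ 19700 km

r_p = 6.561×10⁶ m.
Specific energy ε = v²/2 − μ/r = -1.520×10⁷ J/kg, so a = −μ/(2ε) = 1.311×10⁷ m.
The apsides satisfy r_p + r_a = 2a, so the apogee radius is 2a − r_p = 1.966×10⁷ m = 19664 km.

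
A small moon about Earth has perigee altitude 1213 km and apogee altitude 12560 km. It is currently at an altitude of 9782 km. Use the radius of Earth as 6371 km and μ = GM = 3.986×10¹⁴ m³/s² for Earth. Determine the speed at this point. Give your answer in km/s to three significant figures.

r_p = 6371 + 1213 = 7584.0 km = 7.5840×10⁶ m.
r_a = 6371 + 12560 = 18931 km = 1.8931×10⁷ m.
r = 6371 + 9782 = 16153 km = 1.615×10⁷ m.
Semi-major axis a = (r_p + r_a)/2 = 13258 km = 1.326×10⁷ m.
Vis-viva: v² = μ(2/r − 1/a) = 3.986×10¹⁴ × (1.238×10⁻⁷ − 7.543×10⁻⁸) = 1.929×10⁷ m²/s².
v = 4392 m/s = 4.392 km/s.

v ≈ 4.39 km/s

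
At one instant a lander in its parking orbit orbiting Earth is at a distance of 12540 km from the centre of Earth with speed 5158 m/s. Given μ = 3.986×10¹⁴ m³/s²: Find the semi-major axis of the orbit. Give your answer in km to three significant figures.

r = 1.254×10⁷ m.
Specific orbital energy ε = v²/2 − μ/r = (5158)²/2 − 3.986×10¹⁴/1.254×10⁷ = -1.848×10⁷ J/kg.
Since ε = −μ/(2a), a = −μ/(2ε) = 1.078×10⁷ m = 10782 km.

a ≈ 10800 km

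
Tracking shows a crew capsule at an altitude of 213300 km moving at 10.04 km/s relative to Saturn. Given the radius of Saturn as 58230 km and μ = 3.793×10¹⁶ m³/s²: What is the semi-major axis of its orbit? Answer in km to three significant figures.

r = 58230 + 213300 = 2.7153×10⁵ km = 2.715×10⁸ m.
Specific orbital energy ε = v²/2 − μ/r = (10040)²/2 − 3.793×10¹⁶/2.715×10⁸ = -8.929×10⁷ J/kg.
Since ε = −μ/(2a), a = −μ/(2ε) = 2.124×10⁸ m = 2.1240×10⁵ km.

a ≈ 2.12×10⁵ km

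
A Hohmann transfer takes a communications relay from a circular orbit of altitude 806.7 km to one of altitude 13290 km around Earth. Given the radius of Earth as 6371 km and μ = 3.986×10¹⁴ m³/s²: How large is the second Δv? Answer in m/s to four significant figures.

r₁ = 6371 + 806.7 = 7177.7 km = 7.1777×10⁶ m.
r₂ = 6371 + 13290 = 19661 km = 1.9661×10⁷ m.
Transfer ellipse a_t = (r₁ + r₂)/2 = 1.342×10⁷ m.
At r₁: circular v_c1 = √(μ/r₁) = 7452 m/s; transfer-perigee v_p = √[μ(2/r₁ − 1/a_t)] = 9020 m/s.
At r₂: circular v_c2 = √(μ/r₂) = 4503 m/s; transfer-apogee v_a = √[μ(2/r₂ − 1/a_t)] = 3293 m/s.
Δv₂ = v_c2 − v_a = 1210 m/s.

Δv ≈ 1210 m/s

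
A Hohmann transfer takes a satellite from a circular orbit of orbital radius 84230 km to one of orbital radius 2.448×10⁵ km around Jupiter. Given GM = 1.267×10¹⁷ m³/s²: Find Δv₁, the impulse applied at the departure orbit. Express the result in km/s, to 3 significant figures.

r₁ = 84230 km = 8.423×10⁷ m.
r₂ = 2.448×10⁵ km = 2.448×10⁸ m.
Transfer ellipse a_t = (r₁ + r₂)/2 = 1.645×10⁸ m.
At r₁: circular v_c1 = √(μ/r₁) = 38780 m/s; transfer-perijove v_p = √[μ(2/r₁ − 1/a_t)] = 47310 m/s.
Δv₁ = v_p − v_c1 = 8526 m/s.
= 8.526 km/s.

Δv ≈ 8.53 km/s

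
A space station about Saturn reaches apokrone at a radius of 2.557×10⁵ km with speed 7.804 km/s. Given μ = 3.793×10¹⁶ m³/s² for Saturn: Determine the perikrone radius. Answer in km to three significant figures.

perikrone radius ≈ 66000 km

r_a = 2.557×10⁸ m.
Specific energy ε = v²/2 − μ/r = -1.179×10⁸ J/kg, so a = −μ/(2ε) = 1.609×10⁸ m.
The apsides satisfy r_p + r_a = 2a, so the perikrone radius is 2a − r_a = 6.605×10⁷ m = 66050 km.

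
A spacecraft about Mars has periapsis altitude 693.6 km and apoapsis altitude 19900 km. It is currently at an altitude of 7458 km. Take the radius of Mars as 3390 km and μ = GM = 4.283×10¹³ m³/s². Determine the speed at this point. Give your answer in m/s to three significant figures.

v ≈ 2180 m/s

r_p = 3390 + 693.6 = 4083.6 km = 4.0836×10⁶ m.
r_a = 3390 + 19900 = 23290 km = 2.3290×10⁷ m.
r = 3390 + 7458 = 10848 km = 1.085×10⁷ m.
Semi-major axis a = (r_p + r_a)/2 = 13687 km = 1.369×10⁷ m.
Vis-viva: v² = μ(2/r − 1/a) = 4.283×10¹³ × (1.844×10⁻⁷ − 7.306×10⁻⁸) = 4.767×10⁶ m²/s².
v = 2183 m/s.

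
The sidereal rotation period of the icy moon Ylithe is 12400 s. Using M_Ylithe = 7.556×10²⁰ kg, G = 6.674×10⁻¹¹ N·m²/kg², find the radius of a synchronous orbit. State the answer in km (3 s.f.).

r_sync ≈ 581 km

μ = GM = 6.674×10⁻¹¹ × 7.556×10²⁰ = 5.043×10¹⁰ m³/s².
A synchronous orbit has period T, so by Kepler's third law a = (μT²/4π²)^(1/3).
μT²/4π² = 5.043×10¹⁰ × (1.240×10⁴)² / 39.48 = 1.964×10¹⁷ m³.
a = 5.813×10⁵ m = 581.28 km.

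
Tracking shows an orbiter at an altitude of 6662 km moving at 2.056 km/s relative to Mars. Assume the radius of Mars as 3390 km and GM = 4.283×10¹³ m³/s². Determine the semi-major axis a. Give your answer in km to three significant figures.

a ≈ 9970 km

r = 3390 + 6662 = 10052 km = 1.005×10⁷ m.
Vis-viva rearranged: 1/a = 2/r − v²/μ = 1.990×10⁻⁷ − 9.870×10⁻⁸ = 1.003×10⁻⁷ m⁻¹.
a = 9.973×10⁶ m = 9973.1 km.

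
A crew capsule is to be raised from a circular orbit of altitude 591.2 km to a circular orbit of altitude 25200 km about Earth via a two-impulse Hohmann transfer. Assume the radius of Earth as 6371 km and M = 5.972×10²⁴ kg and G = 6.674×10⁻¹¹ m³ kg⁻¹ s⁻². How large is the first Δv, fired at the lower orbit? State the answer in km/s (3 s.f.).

μ = GM = 6.674×10⁻¹¹ × 5.972×10²⁴ = 3.986×10¹⁴ m³/s².
r₁ = 6371 + 591.2 = 6962.2 km = 6.9622×10⁶ m.
r₂ = 6371 + 25200 = 31571 km = 3.1571×10⁷ m.
Transfer ellipse a_t = (r₁ + r₂)/2 = 1.927×10⁷ m.
At r₁: circular v_c1 = √(μ/r₁) = 7566 m/s; transfer-perigee v_p = √[μ(2/r₁ − 1/a_t)] = 9685 m/s.
Δv₁ = v_p − v_c1 = 2119 m/s.
= 2.119 km/s.

Δv ≈ 2.12 km/s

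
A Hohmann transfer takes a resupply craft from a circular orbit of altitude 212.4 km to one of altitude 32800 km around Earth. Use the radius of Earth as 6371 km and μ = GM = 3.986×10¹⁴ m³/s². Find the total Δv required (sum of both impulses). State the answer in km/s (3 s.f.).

r₁ = 6371 + 212.4 = 6583.4 km = 6.5834×10⁶ m.
r₂ = 6371 + 32800 = 39171 km = 3.9171×10⁷ m.
Transfer ellipse a_t = (r₁ + r₂)/2 = 2.288×10⁷ m.
At r₁: circular v_c1 = √(μ/r₁) = 7781 m/s; transfer-perigee v_p = √[μ(2/r₁ − 1/a_t)] = 10180 m/s.
Δv₁ = v_p − v_c1 = 2401 m/s.
At r₂: circular v_c2 = √(μ/r₂) = 3190 m/s; transfer-apogee v_a = √[μ(2/r₂ − 1/a_t)] = 1711 m/s.
Δv₂ = v_c2 − v_a = 1479 m/s.
Total Δv = Δv₁ + Δv₂ = 3879 m/s = 3.879 km/s.

Δv_total ≈ 3.88 km/s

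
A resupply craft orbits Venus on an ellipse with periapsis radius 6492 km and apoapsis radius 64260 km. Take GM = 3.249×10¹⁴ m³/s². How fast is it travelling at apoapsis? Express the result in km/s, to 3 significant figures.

v ≈ 0.963 km/s

Semi-major axis a = (r_p + r_a)/2 = 35376 km = 3.538×10⁷ m.
Vis-viva: v² = μ(2/r − 1/a) = 3.249×10¹⁴ × (3.112×10⁻⁸ − 2.827×10⁻⁸) = 9.279×10⁵ m²/s².
v = 963.3 m/s = 0.9633 km/s.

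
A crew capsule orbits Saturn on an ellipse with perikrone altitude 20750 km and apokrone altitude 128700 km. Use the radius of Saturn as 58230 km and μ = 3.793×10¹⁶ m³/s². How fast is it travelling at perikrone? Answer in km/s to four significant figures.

r_p = 58230 + 20750 = 78980 km = 7.8980×10⁷ m.
r_a = 58230 + 128700 = 186930 km = 1.8693×10⁸ m.
Semi-major axis a = (r_p + r_a)/2 = 1.3296×10⁵ km = 1.330×10⁸ m.
Vis-viva: v² = μ(2/r − 1/a) = 3.793×10¹⁶ × (2.532×10⁻⁸ − 7.521×10⁻⁹) = 6.752×10⁸ m²/s².
v = 25980 m/s = 25.98 km/s.

v ≈ 25.98 km/s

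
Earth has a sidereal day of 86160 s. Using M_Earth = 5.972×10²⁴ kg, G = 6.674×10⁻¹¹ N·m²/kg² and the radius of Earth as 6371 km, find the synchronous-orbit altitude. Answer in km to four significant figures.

μ = GM = 6.674×10⁻¹¹ × 5.972×10²⁴ = 3.986×10¹⁴ m³/s².
A synchronous orbit has period T, so by Kepler's third law a = (μT²/4π²)^(1/3).
μT²/4π² = 3.986×10¹⁴ × (8.616×10⁴)² / 39.48 = 7.495×10²² m³.
a = 4.216×10⁷ m = 42162 km.
Altitude h = a − R = 42162 − 6371 = 35791 km.

h_sync ≈ 35790 km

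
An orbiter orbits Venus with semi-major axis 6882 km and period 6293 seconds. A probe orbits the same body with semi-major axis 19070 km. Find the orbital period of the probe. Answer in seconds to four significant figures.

Kepler's third law: T² ∝ a³, so T₂ = T₁ (a₂/a₁)^(3/2).
a₂/a₁ = 2.771, (a₂/a₁)^(3/2) = 4.613.
T₂ = 6293 × 4.613 = 29030 seconds.

T₂ ≈ 29030 seconds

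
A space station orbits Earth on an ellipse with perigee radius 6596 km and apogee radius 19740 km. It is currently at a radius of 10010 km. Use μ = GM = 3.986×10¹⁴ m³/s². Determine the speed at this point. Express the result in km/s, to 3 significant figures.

Semi-major axis a = (r_p + r_a)/2 = 13168 km = 1.317×10⁷ m.
Vis-viva: v² = μ(2/r − 1/a) = 3.986×10¹⁴ × (1.998×10⁻⁷ − 7.594×10⁻⁸) = 4.937×10⁷ m²/s².
v = 7026 m/s = 7.026 km/s.

v ≈ 7.03 km/s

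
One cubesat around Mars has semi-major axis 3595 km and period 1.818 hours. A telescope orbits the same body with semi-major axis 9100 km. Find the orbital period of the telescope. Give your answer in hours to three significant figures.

Kepler's third law: T² ∝ a³, so T₂ = T₁ (a₂/a₁)^(3/2).
a₂/a₁ = 2.531, (a₂/a₁)^(3/2) = 4.027.
T₂ = 1.818 × 4.027 = 7.322 hours.

T₂ ≈ 7.32 hours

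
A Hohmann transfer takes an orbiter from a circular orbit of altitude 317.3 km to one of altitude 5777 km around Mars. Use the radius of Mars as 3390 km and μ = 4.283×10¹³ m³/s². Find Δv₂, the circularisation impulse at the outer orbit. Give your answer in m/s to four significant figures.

r₁ = 3390 + 317.3 = 3707.3 km = 3.7073×10⁶ m.
r₂ = 3390 + 5777 = 9167.0 km = 9.1670×10⁶ m.
Transfer ellipse a_t = (r₁ + r₂)/2 = 6.437×10⁶ m.
At r₁: circular v_c1 = √(μ/r₁) = 3399 m/s; transfer-periapsis v_p = √[μ(2/r₁ − 1/a_t)] = 4056 m/s.
At r₂: circular v_c2 = √(μ/r₂) = 2162 m/s; transfer-apoapsis v_a = √[μ(2/r₂ − 1/a_t)] = 1640 m/s.
Δv₂ = v_c2 − v_a = 521.2 m/s.

Δv ≈ 521.2 m/s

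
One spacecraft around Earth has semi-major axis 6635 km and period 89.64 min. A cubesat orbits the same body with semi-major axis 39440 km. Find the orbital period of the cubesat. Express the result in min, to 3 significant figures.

T₂ ≈ 1300 min

Kepler's third law: T² ∝ a³, so T₂ = T₁ (a₂/a₁)^(3/2).
a₂/a₁ = 5.944, (a₂/a₁)^(3/2) = 14.49.
T₂ = 89.64 × 14.49 = 1299 min.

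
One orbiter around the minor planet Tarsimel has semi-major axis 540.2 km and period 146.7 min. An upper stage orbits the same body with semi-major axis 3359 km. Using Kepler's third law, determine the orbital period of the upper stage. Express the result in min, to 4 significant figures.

T₂ ≈ 2275 min

Kepler's third law: T² ∝ a³, so T₂ = T₁ (a₂/a₁)^(3/2).
a₂/a₁ = 6.218, (a₂/a₁)^(3/2) = 15.51.
T₂ = 146.7 × 15.51 = 2275 min.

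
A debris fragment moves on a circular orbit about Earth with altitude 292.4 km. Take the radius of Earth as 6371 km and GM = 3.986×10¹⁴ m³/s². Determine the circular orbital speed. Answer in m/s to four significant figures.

r = 6371 + 292.4 = 6663.4 km = 6.6634×10⁶ m.
For a circular orbit v = √(μ/r) = √(3.986×10¹⁴ / 6.663×10⁶) = √(5.982×10⁷) = 7734 m/s.

v ≈ 7734 m/s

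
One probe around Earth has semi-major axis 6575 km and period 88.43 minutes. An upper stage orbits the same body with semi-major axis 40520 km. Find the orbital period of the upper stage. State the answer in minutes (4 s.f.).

T₂ ≈ 1353 minutes

Kepler's third law: T² ∝ a³, so T₂ = T₁ (a₂/a₁)^(3/2).
a₂/a₁ = 6.163, (a₂/a₁)^(3/2) = 15.30.
T₂ = 88.43 × 15.30 = 1353 minutes.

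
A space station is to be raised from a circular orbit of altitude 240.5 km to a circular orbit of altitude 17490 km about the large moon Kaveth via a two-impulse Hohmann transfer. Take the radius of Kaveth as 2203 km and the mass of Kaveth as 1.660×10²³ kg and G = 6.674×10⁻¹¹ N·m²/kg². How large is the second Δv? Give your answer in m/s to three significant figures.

μ = GM = 6.674×10⁻¹¹ × 1.660×10²³ = 1.108×10¹³ m³/s².
r₁ = 2203 + 240.5 = 2443.5 km = 2.4435×10⁶ m.
r₂ = 2203 + 17490 = 19693 km = 1.9693×10⁷ m.
Transfer ellipse a_t = (r₁ + r₂)/2 = 1.107×10⁷ m.
At r₁: circular v_c1 = √(μ/r₁) = 2129 m/s; transfer-periapsis v_p = √[μ(2/r₁ − 1/a_t)] = 2840 m/s.
At r₂: circular v_c2 = √(μ/r₂) = 750.1 m/s; transfer-apoapsis v_a = √[μ(2/r₂ − 1/a_t)] = 352.4 m/s.
Δv₂ = v_c2 − v_a = 397.6 m/s.

Δv ≈ 398 m/s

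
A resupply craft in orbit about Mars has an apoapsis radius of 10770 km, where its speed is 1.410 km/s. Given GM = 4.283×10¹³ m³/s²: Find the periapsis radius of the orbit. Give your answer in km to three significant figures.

periapsis radius ≈ 3590 km

r_a = 1.077×10⁷ m.
Specific energy ε = v²/2 − μ/r = -2.983×10⁶ J/kg, so a = −μ/(2ε) = 7.180×10⁶ m.
The apsides satisfy r_p + r_a = 2a, so the periapsis radius is 2a − r_a = 3.589×10⁶ m = 3589.3 km.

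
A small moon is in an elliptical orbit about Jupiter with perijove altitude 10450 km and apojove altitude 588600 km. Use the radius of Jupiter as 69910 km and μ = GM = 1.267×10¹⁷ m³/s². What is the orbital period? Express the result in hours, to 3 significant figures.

r_p = 69910 + 10450 = 80360 km = 8.0360×10⁷ m.
r_a = 69910 + 588600 = 658510 km = 6.5851×10⁸ m.
Semi-major axis a = (r_p + r_a)/2 = (80360 + 6.5851×10⁵)/2 = 3.6944×10⁵ km = 3.694×10⁸ m.
By Kepler's third law T = 2π√(a³/μ) = 2π × 1.995×10⁴ = 1.253×10⁵ s.
= 34.82 hours.

T ≈ 34.8 hours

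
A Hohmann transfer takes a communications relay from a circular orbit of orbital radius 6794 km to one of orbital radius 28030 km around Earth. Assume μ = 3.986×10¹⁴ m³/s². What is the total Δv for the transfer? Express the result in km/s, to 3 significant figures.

Δv_total ≈ 3.47 km/s

r₁ = 6794 km = 6.794×10⁶ m.
r₂ = 28030 km = 2.803×10⁷ m.
Transfer ellipse a_t = (r₁ + r₂)/2 = 1.741×10⁷ m.
At r₁: circular v_c1 = √(μ/r₁) = 7660 m/s; transfer-perigee v_p = √[μ(2/r₁ − 1/a_t)] = 9718 m/s.
Δv₁ = v_p − v_c1 = 2059 m/s.
At r₂: circular v_c2 = √(μ/r₂) = 3771 m/s; transfer-apogee v_a = √[μ(2/r₂ − 1/a_t)] = 2356 m/s.
Δv₂ = v_c2 − v_a = 1415 m/s.
Total Δv = Δv₁ + Δv₂ = 3474 m/s = 3.474 km/s.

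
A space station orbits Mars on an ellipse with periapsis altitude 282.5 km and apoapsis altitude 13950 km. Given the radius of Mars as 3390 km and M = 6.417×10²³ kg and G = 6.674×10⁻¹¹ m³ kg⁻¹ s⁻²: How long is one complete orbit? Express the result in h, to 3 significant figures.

T ≈ 9.08 h

μ = GM = 6.674×10⁻¹¹ × 6.417×10²³ = 4.283×10¹³ m³/s².
r_p = 3390 + 282.5 = 3672.5 km = 3.6725×10⁶ m.
r_a = 3390 + 13950 = 17340 km = 1.7340×10⁷ m.
Semi-major axis a = (r_p + r_a)/2 = (3672.5 + 17340)/2 = 10506 km = 1.051×10⁷ m.
By Kepler's third law T = 2π√(a³/μ) = 2π × 5.204×10³ = 3.270×10⁴ s.
= 9.082 h.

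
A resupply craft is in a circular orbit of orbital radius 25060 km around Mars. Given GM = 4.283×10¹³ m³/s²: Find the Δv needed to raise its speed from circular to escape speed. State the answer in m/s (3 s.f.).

Δv ≈ 542 m/s

r = 25060 km = 2.506×10⁷ m.
Circular speed v_c = √(μ/r) = 1307 m/s.
Escape speed v_esc = √(2μ/r) = √2 × v_c = 1849 m/s.
Δv = v_esc − v_c = 541.5 m/s.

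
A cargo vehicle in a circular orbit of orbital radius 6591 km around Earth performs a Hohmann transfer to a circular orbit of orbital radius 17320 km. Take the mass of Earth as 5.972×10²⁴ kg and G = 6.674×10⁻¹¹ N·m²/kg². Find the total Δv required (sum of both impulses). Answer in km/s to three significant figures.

μ = GM = 6.674×10⁻¹¹ × 5.972×10²⁴ = 3.986×10¹⁴ m³/s².
r₁ = 6591 km = 6.591×10⁶ m.
r₂ = 17320 km = 1.732×10⁷ m.
Transfer ellipse a_t = (r₁ + r₂)/2 = 1.196×10⁷ m.
At r₁: circular v_c1 = √(μ/r₁) = 7776 m/s; transfer-perigee v_p = √[μ(2/r₁ − 1/a_t)] = 9360 m/s.
Δv₁ = v_p − v_c1 = 1583 m/s.
At r₂: circular v_c2 = √(μ/r₂) = 4797 m/s; transfer-apogee v_a = √[μ(2/r₂ − 1/a_t)] = 3562 m/s.
Δv₂ = v_c2 − v_a = 1235 m/s.
Total Δv = Δv₁ + Δv₂ = 2819 m/s = 2.819 km/s.

Δv_total ≈ 2.82 km/s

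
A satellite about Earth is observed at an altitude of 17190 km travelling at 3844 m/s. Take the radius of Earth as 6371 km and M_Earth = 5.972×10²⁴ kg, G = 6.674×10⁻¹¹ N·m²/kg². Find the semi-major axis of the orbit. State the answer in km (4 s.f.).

μ = GM = 6.674×10⁻¹¹ × 5.972×10²⁴ = 3.986×10¹⁴ m³/s².
r = 6371 + 17190 = 23561 km = 2.356×10⁷ m.
Vis-viva rearranged: 1/a = 2/r − v²/μ = 8.489×10⁻⁸ − 3.707×10⁻⁸ = 4.781×10⁻⁸ m⁻¹.
a = 2.091×10⁷ m = 20915 km.

a ≈ 20910 km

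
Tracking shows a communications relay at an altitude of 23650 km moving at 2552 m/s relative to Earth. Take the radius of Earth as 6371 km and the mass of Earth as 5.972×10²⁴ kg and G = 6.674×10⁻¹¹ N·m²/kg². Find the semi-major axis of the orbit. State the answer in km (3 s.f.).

a ≈ 19900 km

μ = GM = 6.674×10⁻¹¹ × 5.972×10²⁴ = 3.986×10¹⁴ m³/s².
r = 6371 + 23650 = 30021 km = 3.002×10⁷ m.
Vis-viva rearranged: 1/a = 2/r − v²/μ = 6.662×10⁻⁸ − 1.634×10⁻⁸ = 5.028×10⁻⁸ m⁻¹.
a = 1.989×10⁷ m = 19889 km.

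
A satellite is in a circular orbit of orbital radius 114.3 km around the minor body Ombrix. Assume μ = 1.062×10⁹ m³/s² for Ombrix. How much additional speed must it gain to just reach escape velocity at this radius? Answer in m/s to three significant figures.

Δv ≈ 39.9 m/s

r = 114.3 km = 1.143×10⁵ m.
Circular speed v_c = √(μ/r) = 96.39 m/s.
Escape speed v_esc = √(2μ/r) = √2 × v_c = 136.3 m/s.
Δv = v_esc − v_c = 39.93 m/s.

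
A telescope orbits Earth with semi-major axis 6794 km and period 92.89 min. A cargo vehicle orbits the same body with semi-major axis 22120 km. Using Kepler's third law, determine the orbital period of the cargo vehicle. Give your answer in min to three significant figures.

T₂ ≈ 546 min

Kepler's third law: T² ∝ a³, so T₂ = T₁ (a₂/a₁)^(3/2).
a₂/a₁ = 3.256, (a₂/a₁)^(3/2) = 5.875.
T₂ = 92.89 × 5.875 = 545.7 min.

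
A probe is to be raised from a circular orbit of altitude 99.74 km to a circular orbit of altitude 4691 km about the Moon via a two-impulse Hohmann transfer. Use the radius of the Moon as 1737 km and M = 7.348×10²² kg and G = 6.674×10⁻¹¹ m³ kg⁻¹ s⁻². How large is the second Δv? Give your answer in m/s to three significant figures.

Δv ≈ 291 m/s

μ = GM = 6.674×10⁻¹¹ × 7.348×10²² = 4.904×10¹² m³/s².
r₁ = 1737 + 99.74 = 1836.7 km = 1.8367×10⁶ m.
r₂ = 1737 + 4691 = 6428.0 km = 6.4280×10⁶ m.
Transfer ellipse a_t = (r₁ + r₂)/2 = 4.132×10⁶ m.
At r₁: circular v_c1 = √(μ/r₁) = 1634 m/s; transfer-perilune v_p = √[μ(2/r₁ − 1/a_t)] = 2038 m/s.
At r₂: circular v_c2 = √(μ/r₂) = 873.5 m/s; transfer-apolune v_a = √[μ(2/r₂ − 1/a_t)] = 582.3 m/s.
Δv₂ = v_c2 − v_a = 291.1 m/s.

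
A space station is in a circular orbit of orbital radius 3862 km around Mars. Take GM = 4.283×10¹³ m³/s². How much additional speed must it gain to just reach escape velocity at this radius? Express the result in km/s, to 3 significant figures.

r = 3862 km = 3.862×10⁶ m.
Circular speed v_c = √(μ/r) = 3330 m/s.
Escape speed v_esc = √(2μ/r) = √2 × v_c = 4710 m/s.
Δv = v_esc − v_c = 1379 m/s = 1.379 km/s.

Δv ≈ 1.38 km/s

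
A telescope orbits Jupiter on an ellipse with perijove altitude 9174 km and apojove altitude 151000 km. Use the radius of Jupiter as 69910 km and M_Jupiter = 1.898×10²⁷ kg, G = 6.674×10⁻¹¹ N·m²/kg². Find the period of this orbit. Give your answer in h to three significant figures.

T ≈ 9.01 h

μ = GM = 6.674×10⁻¹¹ × 1.898×10²⁷ = 1.267×10¹⁷ m³/s².
r_p = 69910 + 9174 = 79084 km = 7.9084×10⁷ m.
r_a = 69910 + 151000 = 220910 km = 2.2091×10⁸ m.
Semi-major axis a = (r_p + r_a)/2 = (79084 + 2.2091×10⁵)/2 = 1.5000×10⁵ km = 1.500×10⁸ m.
By Kepler's third law T = 2π√(a³/μ) = 2π × 5.162×10³ = 3.243×10⁴ s.
= 9.009 h.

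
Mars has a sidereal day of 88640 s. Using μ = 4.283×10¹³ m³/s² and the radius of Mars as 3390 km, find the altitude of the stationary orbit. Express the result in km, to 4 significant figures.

h_sync ≈ 17040 km

A synchronous orbit has period T, so by Kepler's third law a = (μT²/4π²)^(1/3).
μT²/4π² = 4.283×10¹³ × (8.864×10⁴)² / 39.48 = 8.524×10²¹ m³.
a = 2.043×10⁷ m = 20428 km.
Altitude h = a − R = 20428 − 3390 = 17038 km.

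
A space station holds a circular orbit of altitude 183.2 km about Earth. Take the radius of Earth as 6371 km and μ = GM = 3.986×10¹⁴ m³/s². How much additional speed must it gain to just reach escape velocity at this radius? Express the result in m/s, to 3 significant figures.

Δv ≈ 3230 m/s

r = 6371 + 183.2 = 6554.2 km = 6.5542×10⁶ m.
Circular speed v_c = √(μ/r) = 7798 m/s.
Escape speed v_esc = √(2μ/r) = √2 × v_c = 11030 m/s.
Δv = v_esc − v_c = 3230 m/s.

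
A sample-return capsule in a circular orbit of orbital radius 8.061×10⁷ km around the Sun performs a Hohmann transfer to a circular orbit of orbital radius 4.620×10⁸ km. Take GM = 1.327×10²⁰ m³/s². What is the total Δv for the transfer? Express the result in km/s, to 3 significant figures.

Δv_total ≈ 20.1 km/s

r₁ = 8.061×10⁷ km = 8.061×10¹⁰ m.
r₂ = 4.620×10⁸ km = 4.620×10¹¹ m.
Transfer ellipse a_t = (r₁ + r₂)/2 = 2.713×10¹¹ m.
At r₁: circular v_c1 = √(μ/r₁) = 40570 m/s; transfer-perihelion v_p = √[μ(2/r₁ − 1/a_t)] = 52950 m/s.
Δv₁ = v_p − v_c1 = 12370 m/s.
At r₂: circular v_c2 = √(μ/r₂) = 16950 m/s; transfer-aphelion v_a = √[μ(2/r₂ − 1/a_t)] = 9238 m/s.
Δv₂ = v_c2 − v_a = 7710 m/s.
Total Δv = Δv₁ + Δv₂ = 20080 m/s = 20.08 km/s.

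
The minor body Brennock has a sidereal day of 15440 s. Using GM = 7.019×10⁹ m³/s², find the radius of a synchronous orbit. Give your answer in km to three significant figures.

A synchronous orbit has period T, so by Kepler's third law a = (μT²/4π²)^(1/3).
μT²/4π² = 7.019×10⁹ × (1.544×10⁴)² / 39.48 = 4.238×10¹⁶ m³.
a = 3.487×10⁵ m = 348.66 km.

r_sync ≈ 349 km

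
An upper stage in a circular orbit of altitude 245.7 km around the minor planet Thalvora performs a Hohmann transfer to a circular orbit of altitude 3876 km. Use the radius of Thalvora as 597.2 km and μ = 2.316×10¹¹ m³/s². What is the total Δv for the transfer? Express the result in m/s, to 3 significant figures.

r₁ = 597.2 + 245.7 = 842.90 km = 8.4290×10⁵ m.
r₂ = 597.2 + 3876 = 4473.2 km = 4.4732×10⁶ m.
Transfer ellipse a_t = (r₁ + r₂)/2 = 2.658×10⁶ m.
At r₁: circular v_c1 = √(μ/r₁) = 524.2 m/s; transfer-periapsis v_p = √[μ(2/r₁ − 1/a_t)] = 680.0 m/s.
Δv₁ = v_p − v_c1 = 155.8 m/s.
At r₂: circular v_c2 = √(μ/r₂) = 227.5 m/s; transfer-apoapsis v_a = √[μ(2/r₂ − 1/a_t)] = 128.1 m/s.
Δv₂ = v_c2 − v_a = 99.41 m/s.
Total Δv = Δv₁ + Δv₂ = 255.2 m/s.

Δv_total ≈ 255 m/s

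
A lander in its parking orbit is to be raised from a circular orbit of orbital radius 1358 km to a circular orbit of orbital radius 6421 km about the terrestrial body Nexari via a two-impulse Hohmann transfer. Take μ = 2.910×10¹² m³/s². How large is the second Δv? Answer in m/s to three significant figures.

Δv ≈ 275 m/s

r₁ = 1358 km = 1.358×10⁶ m.
r₂ = 6421 km = 6.421×10⁶ m.
Transfer ellipse a_t = (r₁ + r₂)/2 = 3.890×10⁶ m.
At r₁: circular v_c1 = √(μ/r₁) = 1464 m/s; transfer-periapsis v_p = √[μ(2/r₁ − 1/a_t)] = 1881 m/s.
At r₂: circular v_c2 = √(μ/r₂) = 673.2 m/s; transfer-apoapsis v_a = √[μ(2/r₂ − 1/a_t)] = 397.8 m/s.
Δv₂ = v_c2 − v_a = 275.4 m/s.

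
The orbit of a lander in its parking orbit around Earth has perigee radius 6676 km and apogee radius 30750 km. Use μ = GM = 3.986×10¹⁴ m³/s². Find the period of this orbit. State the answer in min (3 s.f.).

T ≈ 425 min

Semi-major axis a = (r_p + r_a)/2 = (6676.0 + 30750)/2 = 18713 km = 1.871×10⁷ m.
By Kepler's third law T = 2π√(a³/μ) = 2π × 4.055×10³ = 2.548×10⁴ s.
= 424.6 min.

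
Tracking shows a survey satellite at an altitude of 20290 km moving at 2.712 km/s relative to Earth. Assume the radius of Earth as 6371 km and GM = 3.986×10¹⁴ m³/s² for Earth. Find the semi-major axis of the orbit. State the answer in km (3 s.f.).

r = 6371 + 20290 = 26661 km = 2.666×10⁷ m.
Specific orbital energy ε = v²/2 − μ/r = (2712)²/2 − 3.986×10¹⁴/2.666×10⁷ = -1.127×10⁷ J/kg.
Since ε = −μ/(2a), a = −μ/(2ε) = 1.768×10⁷ m = 17679 km.

a ≈ 17700 km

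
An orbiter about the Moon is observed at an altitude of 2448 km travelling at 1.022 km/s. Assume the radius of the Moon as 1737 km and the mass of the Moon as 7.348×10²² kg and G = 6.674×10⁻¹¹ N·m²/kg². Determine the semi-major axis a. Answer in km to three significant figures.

μ = GM = 6.674×10⁻¹¹ × 7.348×10²² = 4.904×10¹² m³/s².
r = 1737 + 2448 = 4185.0 km = 4.185×10⁶ m.
Specific orbital energy ε = v²/2 − μ/r = (1022)²/2 − 4.904×10¹²/4.185×10⁶ = -6.496×10⁵ J/kg.
Since ε = −μ/(2a), a = −μ/(2ε) = 3.775×10⁶ m = 3774.8 km.

a ≈ 3770 km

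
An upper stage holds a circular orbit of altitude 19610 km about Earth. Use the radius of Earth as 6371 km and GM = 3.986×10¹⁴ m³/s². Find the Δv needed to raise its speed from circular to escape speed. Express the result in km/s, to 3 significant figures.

Δv ≈ 1.62 km/s

r = 6371 + 19610 = 25981 km = 2.5981×10⁷ m.
Circular speed v_c = √(μ/r) = 3917 m/s.
Escape speed v_esc = √(2μ/r) = √2 × v_c = 5539 m/s.
Δv = v_esc − v_c = 1622 m/s = 1.622 km/s.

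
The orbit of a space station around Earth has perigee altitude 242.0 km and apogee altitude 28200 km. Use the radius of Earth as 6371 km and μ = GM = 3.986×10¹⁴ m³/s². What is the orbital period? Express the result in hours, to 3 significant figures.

T ≈ 8.17 hours

r_p = 6371 + 242.0 = 6613.0 km = 6.6130×10⁶ m.
r_a = 6371 + 28200 = 34571 km = 3.4571×10⁷ m.
Semi-major axis a = (r_p + r_a)/2 = (6613.0 + 34571)/2 = 20592 km = 2.059×10⁷ m.
By Kepler's third law T = 2π√(a³/μ) = 2π × 4.680×10³ = 2.941×10⁴ s.
= 8.169 hours.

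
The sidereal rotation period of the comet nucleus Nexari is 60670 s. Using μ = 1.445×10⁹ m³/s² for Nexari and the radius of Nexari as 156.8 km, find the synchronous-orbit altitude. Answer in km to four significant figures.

h_sync ≈ 355.8 km

A synchronous orbit has period T, so by Kepler's third law a = (μT²/4π²)^(1/3).
μT²/4π² = 1.445×10⁹ × (6.067×10⁴)² / 39.48 = 1.347×10¹⁷ m³.
a = 5.126×10⁵ m = 512.65 km.
Altitude h = a − R = 512.65 − 156.8 = 355.85 km.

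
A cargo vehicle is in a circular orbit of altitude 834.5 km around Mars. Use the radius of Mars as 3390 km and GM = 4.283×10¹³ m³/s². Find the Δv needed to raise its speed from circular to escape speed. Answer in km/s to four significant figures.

Δv ≈ 1.319 km/s

r = 3390 + 834.5 = 4224.5 km = 4.2245×10⁶ m.
Circular speed v_c = √(μ/r) = 3184 m/s.
Escape speed v_esc = √(2μ/r) = √2 × v_c = 4503 m/s.
Δv = v_esc − v_c = 1319 m/s = 1.319 km/s.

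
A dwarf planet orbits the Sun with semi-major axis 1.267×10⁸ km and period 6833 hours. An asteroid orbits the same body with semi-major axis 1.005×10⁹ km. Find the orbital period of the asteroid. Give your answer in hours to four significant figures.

Kepler's third law: T² ∝ a³, so T₂ = T₁ (a₂/a₁)^(3/2).
a₂/a₁ = 7.932, (a₂/a₁)^(3/2) = 22.34.
T₂ = 6833 × 22.34 = 1.526×10⁵ hours.

T₂ ≈ 1.526×10⁵ hours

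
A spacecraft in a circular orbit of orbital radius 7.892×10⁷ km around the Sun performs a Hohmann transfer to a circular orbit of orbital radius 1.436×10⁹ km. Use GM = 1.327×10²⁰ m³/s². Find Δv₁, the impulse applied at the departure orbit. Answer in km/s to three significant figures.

r₁ = 7.892×10⁷ km = 7.892×10¹⁰ m.
r₂ = 1.436×10⁹ km = 1.436×10¹² m.
Transfer ellipse a_t = (r₁ + r₂)/2 = 7.575×10¹¹ m.
At r₁: circular v_c1 = √(μ/r₁) = 41010 m/s; transfer-perihelion v_p = √[μ(2/r₁ − 1/a_t)] = 56460 m/s.
Δv₁ = v_p − v_c1 = 15450 m/s.
= 15.45 km/s.

Δv ≈ 15.5 km/s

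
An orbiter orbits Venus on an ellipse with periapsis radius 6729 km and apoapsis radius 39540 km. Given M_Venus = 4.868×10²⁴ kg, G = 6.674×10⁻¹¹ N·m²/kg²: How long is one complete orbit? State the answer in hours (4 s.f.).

T ≈ 10.77 hours

μ = GM = 6.674×10⁻¹¹ × 4.868×10²⁴ = 3.249×10¹⁴ m³/s².
Semi-major axis a = (r_p + r_a)/2 = (6729.0 + 39540)/2 = 23134 km = 2.313×10⁷ m.
By Kepler's third law T = 2π√(a³/μ) = 2π × 6.173×10³ = 3.879×10⁴ s.
= 10.77 hours.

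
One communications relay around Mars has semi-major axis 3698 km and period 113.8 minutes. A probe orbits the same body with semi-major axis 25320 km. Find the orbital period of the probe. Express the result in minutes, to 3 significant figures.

Kepler's third law: T² ∝ a³, so T₂ = T₁ (a₂/a₁)^(3/2).
a₂/a₁ = 6.847, (a₂/a₁)^(3/2) = 17.92.
T₂ = 113.8 × 17.92 = 2039 minutes.

T₂ ≈ 2040 minutes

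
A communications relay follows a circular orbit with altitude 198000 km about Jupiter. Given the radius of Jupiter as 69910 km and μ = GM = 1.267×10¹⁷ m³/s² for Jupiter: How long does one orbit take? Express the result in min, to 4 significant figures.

r = 69910 + 198000 = 267910 km = 2.6791×10⁸ m.
Kepler's third law: T = 2π√(r³/μ) = 2π√((2.679×10⁸)³ / 1.267×10¹⁷).
r³/μ = 1.518×10⁸ s², so T = 2π × 1.232×10⁴ = 7.741×10⁴ s.
Converting: 7.741×10⁴ s ÷ 60.00 = 1290 min.

T ≈ 1290 min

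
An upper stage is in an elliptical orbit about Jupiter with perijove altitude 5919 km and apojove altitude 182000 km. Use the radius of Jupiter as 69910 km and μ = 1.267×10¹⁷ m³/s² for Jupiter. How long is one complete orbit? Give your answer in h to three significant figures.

r_p = 69910 + 5919 = 75829 km = 7.5829×10⁷ m.
r_a = 69910 + 182000 = 251910 km = 2.5191×10⁸ m.
Semi-major axis a = (r_p + r_a)/2 = (75829 + 2.5191×10⁵)/2 = 1.6387×10⁵ km = 1.639×10⁸ m.
By Kepler's third law T = 2π√(a³/μ) = 2π × 5.893×10³ = 3.703×10⁴ s.
= 10.29 h.

T ≈ 10.3 h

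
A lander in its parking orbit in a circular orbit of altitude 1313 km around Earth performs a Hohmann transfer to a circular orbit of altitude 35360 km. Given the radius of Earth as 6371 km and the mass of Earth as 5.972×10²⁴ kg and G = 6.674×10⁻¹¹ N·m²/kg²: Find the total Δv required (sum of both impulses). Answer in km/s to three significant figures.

Δv_total ≈ 3.52 km/s

μ = GM = 6.674×10⁻¹¹ × 5.972×10²⁴ = 3.986×10¹⁴ m³/s².
r₁ = 6371 + 1313 = 7684.0 km = 7.6840×10⁶ m.
r₂ = 6371 + 35360 = 41731 km = 4.1731×10⁷ m.
Transfer ellipse a_t = (r₁ + r₂)/2 = 2.471×10⁷ m.
At r₁: circular v_c1 = √(μ/r₁) = 7202 m/s; transfer-perigee v_p = √[μ(2/r₁ − 1/a_t)] = 9360 m/s.
Δv₁ = v_p − v_c1 = 2158 m/s.
At r₂: circular v_c2 = √(μ/r₂) = 3090 m/s; transfer-apogee v_a = √[μ(2/r₂ − 1/a_t)] = 1723 m/s.
Δv₂ = v_c2 − v_a = 1367 m/s.
Total Δv = Δv₁ + Δv₂ = 3525 m/s = 3.525 km/s.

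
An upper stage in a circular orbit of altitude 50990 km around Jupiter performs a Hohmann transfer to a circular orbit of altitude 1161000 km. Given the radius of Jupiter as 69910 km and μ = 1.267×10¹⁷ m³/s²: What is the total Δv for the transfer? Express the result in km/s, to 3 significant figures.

r₁ = 69910 + 50990 = 120900 km = 1.2090×10⁸ m.
r₂ = 69910 + 1161000 = 1230900 km = 1.2309×10⁹ m.
Transfer ellipse a_t = (r₁ + r₂)/2 = 6.759×10⁸ m.
At r₁: circular v_c1 = √(μ/r₁) = 32370 m/s; transfer-perijove v_p = √[μ(2/r₁ − 1/a_t)] = 43690 m/s.
Δv₁ = v_p − v_c1 = 11310 m/s.
At r₂: circular v_c2 = √(μ/r₂) = 10150 m/s; transfer-apojove v_a = √[μ(2/r₂ − 1/a_t)] = 4291 m/s.
Δv₂ = v_c2 − v_a = 5855 m/s.
Total Δv = Δv₁ + Δv₂ = 17170 m/s = 17.17 km/s.

Δv_total ≈ 17.2 km/s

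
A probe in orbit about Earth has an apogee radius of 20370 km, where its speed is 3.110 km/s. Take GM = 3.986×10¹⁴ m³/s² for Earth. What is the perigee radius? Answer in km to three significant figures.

r_a = 2.037×10⁷ m.
Specific energy ε = v²/2 − μ/r = -1.473×10⁷ J/kg, so a = −μ/(2ε) = 1.353×10⁷ m.
The apsides satisfy r_p + r_a = 2a, so the perigee radius is 2a − r_a = 6.687×10⁶ m = 6686.9 km.

perigee radius ≈ 6690 km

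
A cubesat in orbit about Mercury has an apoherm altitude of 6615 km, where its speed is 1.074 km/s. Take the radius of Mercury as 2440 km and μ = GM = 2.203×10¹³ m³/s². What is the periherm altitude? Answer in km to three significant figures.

periherm altitude ≈ 374 km

r_a = 2440 + 6615 = 9055.0 km = 9.055×10⁶ m.
Specific energy ε = v²/2 − μ/r = -1.856×10⁶ J/kg, so a = −μ/(2ε) = 5.934×10⁶ m.
The apsides satisfy r_p + r_a = 2a, so the periherm radius is 2a − r_a = 2.814×10⁶ m = 2813.5 km.
Periherm altitude = 2813.5 − 2440 = 373.51 km.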